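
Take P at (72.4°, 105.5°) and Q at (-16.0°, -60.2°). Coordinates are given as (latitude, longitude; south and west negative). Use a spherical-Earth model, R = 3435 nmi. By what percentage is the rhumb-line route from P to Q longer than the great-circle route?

20.5%

Great circle: σ = 2.1465 rad → d_gc = Rσ = 7373.1 nmi
Rhumb: Δφ = -1.5429, Δλ = -2.8920, Δψ = -2.1485, q = Δφ/Δψ = 0.7181 → d_rh = R√(Δφ²+q²Δλ²) = 8886.9 nmi
Excess = (8886.9 − 7373.1) / 7373.1 = 1513.8 / 7373.1 = 20.53% ≈ 20.5%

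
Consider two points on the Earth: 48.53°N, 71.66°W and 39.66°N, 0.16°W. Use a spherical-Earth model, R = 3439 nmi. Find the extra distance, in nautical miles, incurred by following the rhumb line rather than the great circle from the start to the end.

Great circle: cos σ = sin φ₁ sin φ₂ + cos φ₁ cos φ₂ cos Δλ,  σ = 0.8763 rad → d_gc = 3013.6 nmi
Rhumb line: Δψ = -0.2162, q = Δφ/Δψ = 0.7161, d_rh = R√(Δφ²+q²Δλ²) = 3119.0 nmi
Excess = 3119.0 − 3013.6 = 105.4 ≈ 105 nmi

105 nmi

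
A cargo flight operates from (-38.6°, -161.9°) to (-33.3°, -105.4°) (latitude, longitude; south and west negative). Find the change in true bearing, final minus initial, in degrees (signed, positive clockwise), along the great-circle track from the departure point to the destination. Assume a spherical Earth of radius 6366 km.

-35.1°

Initial bearing θ₁ = atan2(sin Δλ cos φ₂, cos φ₁ sin φ₂ − sin φ₁ cos φ₂ cos Δλ) = 101.46°
Final bearing θ₂ = (initial bearing from the destination back to the start) + 180° = 66.41°
Δθ = θ₂ − θ₁ = -35.1°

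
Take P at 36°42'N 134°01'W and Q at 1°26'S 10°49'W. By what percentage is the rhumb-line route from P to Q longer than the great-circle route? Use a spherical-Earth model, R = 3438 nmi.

3.4%

Great circle: σ = 2.0419 rad → d_gc = Rσ = 7019.9 nmi
Rhumb: Δφ = -0.6656, Δλ = +2.1502, Δψ = -0.7145, q = Δφ/Δψ = 0.9315 → d_rh = R√(Δφ²+q²Δλ²) = 7256.7 nmi
Excess = (7256.7 − 7019.9) / 7019.9 = 236.8 / 7019.9 = 3.37% ≈ 3.4%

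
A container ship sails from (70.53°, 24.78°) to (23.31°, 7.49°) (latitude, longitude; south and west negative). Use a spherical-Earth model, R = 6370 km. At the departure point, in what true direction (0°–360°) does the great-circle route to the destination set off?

N = sin Δλ·cos φ₂ = -0.2729;  D = cos φ₁ sin φ₂ − sin φ₁ cos φ₂ cos Δλ = -0.6948
initial course = atan2(N, D) = 201.45°

201.4°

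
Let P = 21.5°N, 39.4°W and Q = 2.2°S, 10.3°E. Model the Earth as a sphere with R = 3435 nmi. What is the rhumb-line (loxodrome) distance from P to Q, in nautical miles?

Rhumb course C = atan2(Δλ, Δψ) with Δψ = ln[tan(π/4+φ₂/2)/tan(π/4+φ₁/2)] = -0.4228, Δλ = +0.8674 → C = 115.98°
d = R·|Δφ| / |cos C| = 3435·0.41364 / 0.43813 = 3243 nmi

3243 nmi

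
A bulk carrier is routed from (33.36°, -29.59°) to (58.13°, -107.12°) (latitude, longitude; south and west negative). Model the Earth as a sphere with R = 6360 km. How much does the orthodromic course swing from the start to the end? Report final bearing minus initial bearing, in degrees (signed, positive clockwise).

-61.0°

At departure: θ₁ = atan2(sin Δλ cos φ₂, cos φ₁ sin φ₂ − sin φ₁ cos φ₂ cos Δλ) = 321.44°
At arrival: θ₂ = atan2(sin Δλ cos φ₁, −cos φ₂ sin φ₁ + sin φ₂ cos φ₁ cos Δλ) = 260.45°
Δθ = θ₂ − θ₁ = -61.0°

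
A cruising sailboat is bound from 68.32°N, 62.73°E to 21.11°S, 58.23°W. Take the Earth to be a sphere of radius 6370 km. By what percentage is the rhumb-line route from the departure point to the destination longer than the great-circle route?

6.8%

Great circle: σ = 2.1083 rad → d_gc = Rσ = 13429.7 km
Rhumb: Δφ = -1.5608, Δλ = -2.1112, Δψ = -2.0300, q = Δφ/Δψ = 0.7689 → d_rh = R√(Δφ²+q²Δλ²) = 14344.7 km
Excess = (14344.7 − 13429.7) / 13429.7 = 915.0 / 13429.7 = 6.81% ≈ 6.8%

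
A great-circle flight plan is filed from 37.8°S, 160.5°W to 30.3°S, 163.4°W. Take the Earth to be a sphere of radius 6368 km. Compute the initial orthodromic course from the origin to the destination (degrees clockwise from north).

θ = atan2( sin Δλ·cos φ₂ ,  cos φ₁ sin φ₂ − sin φ₁ cos φ₂ cos Δλ )
  = atan2(-0.0437, +0.1298) = 341.41°

341.4°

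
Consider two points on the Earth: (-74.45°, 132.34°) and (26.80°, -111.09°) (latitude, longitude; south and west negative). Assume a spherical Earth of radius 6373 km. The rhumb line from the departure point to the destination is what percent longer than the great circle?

6.7%

Great circle: σ = 2.1429 rad → d_gc = Rσ = 13656.7 km
Rhumb: Δφ = +1.7671, Δλ = +2.0345, Δψ = +2.4770, q = Δφ/Δψ = 0.7134 → d_rh = R√(Δφ²+q²Δλ²) = 14574.1 km
Excess = (14574.1 − 13656.7) / 13656.7 = 917.4 / 13656.7 = 6.72% ≈ 6.7%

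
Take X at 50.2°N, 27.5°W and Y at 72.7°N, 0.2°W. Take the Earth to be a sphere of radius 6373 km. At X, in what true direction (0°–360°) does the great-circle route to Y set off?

N = sin Δλ·cos φ₂ = +0.1364;  D = cos φ₁ sin φ₂ − sin φ₁ cos φ₂ cos Δλ = +0.4081
initial course = atan2(N, D) = 18.48°

18.5°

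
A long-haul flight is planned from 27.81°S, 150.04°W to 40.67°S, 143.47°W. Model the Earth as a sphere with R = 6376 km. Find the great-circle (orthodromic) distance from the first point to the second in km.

cos σ = sin φ₁ sin φ₂ + cos φ₁ cos φ₂ cos Δλ
      = sin(-27.81°)sin(-40.67°) + cos(-27.81°)cos(-40.67°)cos(6.57°) = 0.9705
σ = 13.949° → d = Rσ = 6376·0.24345 = 1552 km

1552 km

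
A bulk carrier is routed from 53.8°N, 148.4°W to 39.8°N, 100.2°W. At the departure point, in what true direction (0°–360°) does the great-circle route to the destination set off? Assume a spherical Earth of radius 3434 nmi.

93.5°

N = sin Δλ·cos φ₂ = +0.5727;  D = cos φ₁ sin φ₂ − sin φ₁ cos φ₂ cos Δλ = -0.0352
initial course = atan2(N, D) = 93.51°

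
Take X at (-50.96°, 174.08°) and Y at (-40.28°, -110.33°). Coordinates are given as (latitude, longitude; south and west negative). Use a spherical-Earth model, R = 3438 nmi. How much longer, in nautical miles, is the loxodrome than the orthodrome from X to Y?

129 nmi

Great circle: cos σ = sin φ₁ sin φ₂ + cos φ₁ cos φ₂ cos Δλ,  σ = 0.8998 rad → d_gc = 3093.6 nmi
Rhumb line: Δψ = +0.2677, q = Δφ/Δψ = 0.6963, d_rh = R√(Δφ²+q²Δλ²) = 3222.5 nmi
Excess = 3222.5 − 3093.6 = 128.9 ≈ 129 nmi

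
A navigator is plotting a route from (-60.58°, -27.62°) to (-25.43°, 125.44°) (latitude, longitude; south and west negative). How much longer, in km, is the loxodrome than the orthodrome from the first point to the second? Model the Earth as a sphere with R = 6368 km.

Great circle: cos σ = sin φ₁ sin φ₂ + cos φ₁ cos φ₂ cos Δλ,  σ = 1.5922 rad → d_gc = 10139.4 km
Rhumb line: Δψ = +0.8782, q = Δφ/Δψ = 0.6986, d_rh = R√(Δφ²+q²Δλ²) = 12509.2 km
Excess = 12509.2 − 10139.4 = 2369.8 ≈ 2370 km

2370 km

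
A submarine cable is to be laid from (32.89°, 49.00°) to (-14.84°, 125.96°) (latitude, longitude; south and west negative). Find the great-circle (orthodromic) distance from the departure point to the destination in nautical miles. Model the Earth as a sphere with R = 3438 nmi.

5249 nmi

Haversine: a = sin²(Δφ/2)+cos φ₁ cos φ₂ sin²(Δλ/2) = 0.47797;  σ = 2·atan2(√a,√(1−a))
σ = 87.474° → d = Rσ = 3438·1.52672 = 5249 nmi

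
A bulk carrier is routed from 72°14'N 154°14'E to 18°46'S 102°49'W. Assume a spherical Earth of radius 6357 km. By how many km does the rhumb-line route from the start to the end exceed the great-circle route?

658 km

Great circle: cos σ = sin φ₁ sin φ₂ + cos φ₁ cos φ₂ cos Δλ,  σ = 1.9510 rad → d_gc = 12402.6 km
Rhumb line: Δψ = -2.1896, q = Δφ/Δψ = 0.7254, d_rh = R√(Δφ²+q²Δλ²) = 13061.0 km
Excess = 13061.0 − 12402.6 = 658.4 ≈ 658 km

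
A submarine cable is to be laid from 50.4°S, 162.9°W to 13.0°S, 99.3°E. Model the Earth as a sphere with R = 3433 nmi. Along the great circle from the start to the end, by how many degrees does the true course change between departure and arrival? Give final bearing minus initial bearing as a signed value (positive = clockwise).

+64.9°

Initial bearing θ₁ = atan2(sin Δλ cos φ₂, cos φ₁ sin φ₂ − sin φ₁ cos φ₂ cos Δλ) = 255.74°
Final bearing θ₂ = (initial bearing from the destination back to the start) + 180° = 320.65°
Δθ = θ₂ − θ₁ = +64.9°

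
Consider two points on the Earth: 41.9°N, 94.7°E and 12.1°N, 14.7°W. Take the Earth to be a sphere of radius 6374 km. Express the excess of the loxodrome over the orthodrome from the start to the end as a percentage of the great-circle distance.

Great circle: σ = 1.6727 rad → d_gc = Rσ = 10661.9 km
Rhumb: Δφ = -0.5201, Δλ = -1.9094, Δψ = -0.5940, q = Δφ/Δψ = 0.8755 → d_rh = R√(Δφ²+q²Δλ²) = 11159.4 km
Excess = (11159.4 − 10661.9) / 10661.9 = 497.5 / 10661.9 = 4.67% ≈ 4.7%

4.7%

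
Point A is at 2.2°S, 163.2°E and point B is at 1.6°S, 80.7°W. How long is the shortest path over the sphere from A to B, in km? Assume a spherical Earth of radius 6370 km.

12897 km

cos σ = sin φ₁ sin φ₂ + cos φ₁ cos φ₂ cos Δλ
      = sin(-2.20°)sin(-1.60°) + cos(-2.20°)cos(-1.60°)cos(116.10°) = -0.4384
σ = 116.000° → d = Rσ = 6370·2.02458 = 12897 km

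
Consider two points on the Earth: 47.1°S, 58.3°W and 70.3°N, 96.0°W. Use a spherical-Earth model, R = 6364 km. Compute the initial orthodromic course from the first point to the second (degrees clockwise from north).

N = sin Δλ·cos φ₂ = -0.2061;  D = cos φ₁ sin φ₂ − sin φ₁ cos φ₂ cos Δλ = +0.8363
initial course = atan2(N, D) = 346.15°

346.2°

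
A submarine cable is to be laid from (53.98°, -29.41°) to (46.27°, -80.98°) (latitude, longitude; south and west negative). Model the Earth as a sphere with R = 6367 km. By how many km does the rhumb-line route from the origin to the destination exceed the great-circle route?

77 km

Great circle: cos σ = sin φ₁ sin φ₂ + cos φ₁ cos φ₂ cos Δλ,  σ = 0.5788 rad → d_gc = 3685.2 km
Rhumb line: Δψ = -0.2105, q = Δφ/Δψ = 0.6392, d_rh = R√(Δφ²+q²Δλ²) = 3762.2 km
Excess = 3762.2 − 3685.2 = 77.0 ≈ 77 km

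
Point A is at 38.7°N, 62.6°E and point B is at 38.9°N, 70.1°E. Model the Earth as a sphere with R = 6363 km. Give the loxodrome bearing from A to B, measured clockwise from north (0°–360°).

Meridional parts: M(φ₁)=+0.7336, M(φ₂)=+0.7380 → ΔM = +0.0045;  Δλ = +0.1309 rad
tan C = Δλ / ΔM = +29.2251 → C = 88.04°

88.0°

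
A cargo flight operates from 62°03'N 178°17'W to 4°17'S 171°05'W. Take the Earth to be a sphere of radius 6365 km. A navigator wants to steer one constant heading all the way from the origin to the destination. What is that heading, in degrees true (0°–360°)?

175.1°

Δψ = ln[tan(π/4+φ₂/2)/tan(π/4+φ₁/2)] = -1.4657
Δλ = +0.1257 rad (taken the short way round)
course = atan2(Δλ, Δψ) = 175.10°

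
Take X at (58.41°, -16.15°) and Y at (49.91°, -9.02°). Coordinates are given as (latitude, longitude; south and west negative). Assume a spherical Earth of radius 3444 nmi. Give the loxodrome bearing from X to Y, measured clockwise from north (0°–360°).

153.9°

Meridional parts: M(φ₁)=+1.2627, M(φ₂)=+1.0082 → ΔM = -0.2545;  Δλ = +0.1244 rad
tan C = Δλ / ΔM = -0.4890 → C = 153.94°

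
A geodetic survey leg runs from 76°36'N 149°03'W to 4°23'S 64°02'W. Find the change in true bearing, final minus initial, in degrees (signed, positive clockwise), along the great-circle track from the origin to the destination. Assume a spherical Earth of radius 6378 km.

+70.8°

At departure: θ₁ = atan2(sin Δλ cos φ₂, cos φ₁ sin φ₂ − sin φ₁ cos φ₂ cos Δλ) = 95.86°
At arrival: θ₂ = atan2(sin Δλ cos φ₁, −cos φ₂ sin φ₁ + sin φ₂ cos φ₁ cos Δλ) = 166.63°
Δθ = θ₂ − θ₁ = +70.8°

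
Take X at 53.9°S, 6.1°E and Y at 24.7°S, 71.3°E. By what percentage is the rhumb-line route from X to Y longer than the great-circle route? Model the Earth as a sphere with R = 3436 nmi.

Great circle: σ = 0.9738 rad → d_gc = Rσ = 3346.0 nmi
Rhumb: Δφ = +0.5096, Δλ = +1.1380, Δψ = +0.6761, q = Δφ/Δψ = 0.7538 → d_rh = R√(Δφ²+q²Δλ²) = 3428.3 nmi
Excess = (3428.3 − 3346.0) / 3346.0 = 82.3 / 3346.0 = 2.46% ≈ 2.5%

2.5%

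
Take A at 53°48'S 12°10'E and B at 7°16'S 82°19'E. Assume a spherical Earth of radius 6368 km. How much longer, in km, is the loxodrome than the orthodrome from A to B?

Great circle: cos σ = sin φ₁ sin φ₂ + cos φ₁ cos φ₂ cos Δλ,  σ = 1.2650 rad → d_gc = 8055.8 km
Rhumb line: Δψ = +0.9911, q = Δφ/Δψ = 0.8195, d_rh = R√(Δφ²+q²Δλ²) = 8220.0 km
Excess = 8220.0 − 8055.8 = 164.2 ≈ 164 km

164 km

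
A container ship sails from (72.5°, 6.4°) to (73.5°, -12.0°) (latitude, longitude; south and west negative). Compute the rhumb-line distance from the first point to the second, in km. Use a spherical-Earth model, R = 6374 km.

609 km

Δψ = ln[tan(π/4+φ₂/2)/tan(π/4+φ₁/2)] = +0.0597;  Δφ = +0.0175 rad,  Δλ = -0.3211 rad
q = Δφ/Δψ = 0.2923
d = R·√(Δφ² + q²Δλ²) = 6374·0.09547 = 609 km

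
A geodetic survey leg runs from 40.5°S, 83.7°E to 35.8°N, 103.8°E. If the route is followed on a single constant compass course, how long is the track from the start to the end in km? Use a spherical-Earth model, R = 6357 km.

8712 km

Δψ = ln[tan(π/4+φ₂/2)/tan(π/4+φ₁/2)] = +1.4443;  Δφ = +1.3317 rad,  Δλ = +0.3508 rad
q = Δφ/Δψ = 0.9220
d = R·√(Δφ² + q²Δλ²) = 6357·1.37041 = 8712 km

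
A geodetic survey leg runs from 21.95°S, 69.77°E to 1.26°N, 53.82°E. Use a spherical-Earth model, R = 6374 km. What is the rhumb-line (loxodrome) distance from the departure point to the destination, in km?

Δψ = ln[tan(π/4+φ₂/2)/tan(π/4+φ₁/2)] = +0.4148;  Δφ = +0.4051 rad,  Δλ = -0.2784 rad
q = Δφ/Δψ = 0.9765
d = R·√(Δφ² + q²Δλ²) = 6374·0.48785 = 3110 km

3110 km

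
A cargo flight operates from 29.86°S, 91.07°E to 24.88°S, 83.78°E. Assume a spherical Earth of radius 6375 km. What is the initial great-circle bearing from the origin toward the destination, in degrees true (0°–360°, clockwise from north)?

N = sin Δλ·cos φ₂ = -0.1151;  D = cos φ₁ sin φ₂ − sin φ₁ cos φ₂ cos Δλ = +0.0832
initial course = atan2(N, D) = 305.84°

305.8°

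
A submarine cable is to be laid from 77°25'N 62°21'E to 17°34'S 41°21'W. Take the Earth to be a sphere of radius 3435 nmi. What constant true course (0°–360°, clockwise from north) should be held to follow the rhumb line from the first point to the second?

Meridional parts: M(φ₁)=+2.2050, M(φ₂)=-0.3115 → ΔM = -2.5165;  Δλ = -1.8099 rad
tan C = Δλ / ΔM = +0.7192 → C = 215.72°

215.7°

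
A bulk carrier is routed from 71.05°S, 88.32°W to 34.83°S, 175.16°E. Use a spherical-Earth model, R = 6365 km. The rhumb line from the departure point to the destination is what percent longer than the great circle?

Great circle: σ = 1.0357 rad → d_gc = Rσ = 6592.3 km
Rhumb: Δφ = +0.6322, Δλ = -1.6846, Δψ = +1.1412, q = Δφ/Δψ = 0.5540 → d_rh = R√(Δφ²+q²Δλ²) = 7174.3 km
Excess = (7174.3 − 6592.3) / 6592.3 = 582.0 / 6592.3 = 8.83% ≈ 8.8%

8.8%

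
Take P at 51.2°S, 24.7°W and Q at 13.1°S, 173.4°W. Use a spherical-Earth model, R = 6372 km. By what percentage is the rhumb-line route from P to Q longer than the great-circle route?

15.7%

Great circle: σ = 1.9229 rad → d_gc = Rσ = 12252.5 km
Rhumb: Δφ = +0.6650, Δλ = -2.5953, Δψ = +0.8130, q = Δφ/Δψ = 0.8179 → d_rh = R√(Δφ²+q²Δλ²) = 14173.9 km
Excess = (14173.9 − 12252.5) / 12252.5 = 1921.4 / 12252.5 = 15.68% ≈ 15.7%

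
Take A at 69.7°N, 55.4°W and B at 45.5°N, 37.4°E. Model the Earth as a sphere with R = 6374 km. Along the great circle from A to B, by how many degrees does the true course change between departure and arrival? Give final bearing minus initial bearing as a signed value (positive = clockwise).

+84.4°

Initial bearing θ₁ = atan2(sin Δλ cos φ₂, cos φ₁ sin φ₂ − sin φ₁ cos φ₂ cos Δλ) = 68.23°
Final bearing θ₂ = (initial bearing from the destination back to the start) + 180° = 152.63°
Δθ = θ₂ − θ₁ = +84.4°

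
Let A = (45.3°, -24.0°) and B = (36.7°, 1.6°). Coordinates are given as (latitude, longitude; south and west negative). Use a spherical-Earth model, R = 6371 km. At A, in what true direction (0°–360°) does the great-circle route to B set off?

N = sin Δλ·cos φ₂ = +0.3464;  D = cos φ₁ sin φ₂ − sin φ₁ cos φ₂ cos Δλ = -0.0936
initial course = atan2(N, D) = 105.12°

105.1°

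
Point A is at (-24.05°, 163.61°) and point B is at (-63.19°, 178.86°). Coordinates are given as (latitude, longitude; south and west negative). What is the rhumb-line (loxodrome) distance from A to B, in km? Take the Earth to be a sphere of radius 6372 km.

Rhumb course C = atan2(Δλ, Δψ) with Δψ = ln[tan(π/4+φ₂/2)/tan(π/4+φ₁/2)] = -1.0015, Δλ = +0.2662 → C = 165.12°
d = R·|Δφ| / |cos C| = 6372·0.68312 / 0.96645 = 4504 km

4504 km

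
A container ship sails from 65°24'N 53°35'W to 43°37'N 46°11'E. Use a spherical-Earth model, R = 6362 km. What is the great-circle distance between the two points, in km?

Haversine: a = sin²(Δφ/2)+cos φ₁ cos φ₂ sin²(Δλ/2) = 0.21195;  σ = 2·atan2(√a,√(1−a))
σ = 54.824° → d = Rσ = 6362·0.95685 = 6088 km

6088 km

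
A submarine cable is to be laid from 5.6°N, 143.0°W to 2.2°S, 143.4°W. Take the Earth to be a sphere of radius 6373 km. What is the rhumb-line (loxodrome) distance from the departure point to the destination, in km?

Δψ = ln[tan(π/4+φ₂/2)/tan(π/4+φ₁/2)] = -0.1363;  Δφ = -0.1361 rad,  Δλ = -0.0070 rad
q = Δφ/Δψ = 0.9988
d = R·√(Δφ² + q²Δλ²) = 6373·0.13631 = 869 km

869 km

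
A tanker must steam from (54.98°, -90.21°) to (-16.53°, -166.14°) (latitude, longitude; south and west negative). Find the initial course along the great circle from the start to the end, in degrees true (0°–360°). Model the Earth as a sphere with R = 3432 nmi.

θ = atan2( sin Δλ·cos φ₂ ,  cos φ₁ sin φ₂ − sin φ₁ cos φ₂ cos Δλ )
  = atan2(-0.9299, -0.3541) = 249.15°

249.2°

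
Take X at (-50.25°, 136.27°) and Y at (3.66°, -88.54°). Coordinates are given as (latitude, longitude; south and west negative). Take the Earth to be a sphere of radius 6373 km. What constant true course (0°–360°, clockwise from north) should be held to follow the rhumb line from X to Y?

Δψ = ln[tan(π/4+φ₂/2)/tan(π/4+φ₁/2)] = +1.0814
Δλ = +2.3595 rad (taken the short way round)
course = atan2(Δλ, Δψ) = 65.38°

65.4°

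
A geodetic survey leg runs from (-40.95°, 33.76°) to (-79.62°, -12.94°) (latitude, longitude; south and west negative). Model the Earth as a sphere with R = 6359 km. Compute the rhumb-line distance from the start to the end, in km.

Δψ = ln[tan(π/4+φ₂/2)/tan(π/4+φ₁/2)] = -1.6140;  Δφ = -0.6749 rad,  Δλ = -0.8151 rad
q = Δφ/Δψ = 0.4182
d = R·√(Δφ² + q²Δλ²) = 6359·0.75609 = 4808 km

4808 km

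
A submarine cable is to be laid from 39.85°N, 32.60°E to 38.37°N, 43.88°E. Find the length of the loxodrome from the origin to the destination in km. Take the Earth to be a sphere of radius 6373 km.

Δψ = ln[tan(π/4+φ₂/2)/tan(π/4+φ₁/2)] = -0.0333;  Δφ = -0.0258 rad,  Δλ = +0.1969 rad
q = Δφ/Δψ = 0.7759
d = R·√(Δφ² + q²Δλ²) = 6373·0.15492 = 987 km

987 km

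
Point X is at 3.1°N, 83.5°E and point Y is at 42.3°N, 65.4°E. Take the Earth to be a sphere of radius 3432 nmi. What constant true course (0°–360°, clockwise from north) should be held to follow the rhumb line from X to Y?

Meridional parts: M(φ₁)=+0.0541, M(φ₂)=+0.8162 → ΔM = +0.7621;  Δλ = -0.3159 rad
tan C = Δλ / ΔM = -0.4145 → C = 337.49°

337.5°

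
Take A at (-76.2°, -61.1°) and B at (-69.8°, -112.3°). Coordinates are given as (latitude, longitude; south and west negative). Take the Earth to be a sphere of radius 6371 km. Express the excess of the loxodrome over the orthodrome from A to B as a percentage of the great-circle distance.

3.1%

Great circle: σ = 0.2728 rad → d_gc = Rσ = 1738.2 km
Rhumb: Δφ = +0.1117, Δλ = -0.8936, Δψ = +0.3866, q = Δφ/Δψ = 0.2889 → d_rh = R√(Δφ²+q²Δλ²) = 1792.3 km
Excess = (1792.3 − 1738.2) / 1738.2 = 54.1 / 1738.2 = 3.11% ≈ 3.1%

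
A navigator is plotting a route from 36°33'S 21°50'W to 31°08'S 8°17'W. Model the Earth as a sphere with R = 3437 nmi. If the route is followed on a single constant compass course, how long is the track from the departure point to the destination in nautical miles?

Rhumb course C = atan2(Δλ, Δψ) with Δψ = ln[tan(π/4+φ₂/2)/tan(π/4+φ₁/2)] = +0.1139, Δλ = +0.2365 → C = 64.28°
d = R·|Δφ| / |cos C| = 3437·0.09454 / 0.43393 = 749 nmi

749 nmi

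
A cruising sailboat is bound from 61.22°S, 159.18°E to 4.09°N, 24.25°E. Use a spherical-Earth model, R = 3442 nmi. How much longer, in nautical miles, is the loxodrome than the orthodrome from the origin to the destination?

Great circle: cos σ = sin φ₁ sin φ₂ + cos φ₁ cos φ₂ cos Δλ,  σ = 1.9841 rad → d_gc = 6829.4 nmi
Rhumb line: Δψ = +1.4318, q = Δφ/Δψ = 0.7961, d_rh = R√(Δφ²+q²Δλ²) = 7552.3 nmi
Excess = 7552.3 − 6829.4 = 722.9 ≈ 723 nmi

723 nmi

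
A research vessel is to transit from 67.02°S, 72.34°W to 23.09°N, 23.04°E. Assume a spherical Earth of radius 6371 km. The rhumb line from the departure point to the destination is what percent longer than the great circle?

3.4%

Great circle: σ = 1.9766 rad → d_gc = Rσ = 12592.7 km
Rhumb: Δφ = +1.5727, Δλ = +1.6647, Δψ = +2.0076, q = Δφ/Δψ = 0.7834 → d_rh = R√(Δφ²+q²Δλ²) = 13016.4 km
Excess = (13016.4 − 12592.7) / 12592.7 = 423.7 / 12592.7 = 3.36% ≈ 3.4%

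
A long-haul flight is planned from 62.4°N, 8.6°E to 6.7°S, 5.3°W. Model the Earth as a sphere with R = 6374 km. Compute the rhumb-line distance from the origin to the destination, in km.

7784 km

Δψ = ln[tan(π/4+φ₂/2)/tan(π/4+φ₁/2)] = -1.5212;  Δφ = -1.2060 rad,  Δλ = -0.2426 rad
q = Δφ/Δψ = 0.7928
d = R·√(Δφ² + q²Δλ²) = 6374·1.22126 = 7784 km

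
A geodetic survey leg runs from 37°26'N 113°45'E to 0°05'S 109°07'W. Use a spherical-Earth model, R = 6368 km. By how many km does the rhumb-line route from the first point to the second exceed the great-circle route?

754 km

Great circle: cos σ = sin φ₁ sin φ₂ + cos φ₁ cos φ₂ cos Δλ,  σ = 2.1931 rad → d_gc = 13965.5 km
Rhumb line: Δψ = -0.7069, q = Δφ/Δψ = 0.9262, d_rh = R√(Δφ²+q²Δλ²) = 14719.9 km
Excess = 14719.9 − 13965.5 = 754.4 ≈ 754 km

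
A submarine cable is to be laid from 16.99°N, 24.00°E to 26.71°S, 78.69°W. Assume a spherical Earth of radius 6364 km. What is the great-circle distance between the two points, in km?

12063 km

cos σ = sin φ₁ sin φ₂ + cos φ₁ cos φ₂ cos Δλ
      = sin(16.99°)sin(-26.71°) + cos(16.99°)cos(-26.71°)cos(-102.69°) = -0.3190
σ = 108.603° → d = Rσ = 6364·1.89548 = 12063 km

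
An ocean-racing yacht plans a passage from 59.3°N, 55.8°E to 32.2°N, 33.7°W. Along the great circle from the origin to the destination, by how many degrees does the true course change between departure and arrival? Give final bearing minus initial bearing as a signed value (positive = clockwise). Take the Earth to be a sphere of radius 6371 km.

At departure: θ₁ = atan2(sin Δλ cos φ₂, cos φ₁ sin φ₂ − sin φ₁ cos φ₂ cos Δλ) = 287.43°
At arrival: θ₂ = atan2(sin Δλ cos φ₁, −cos φ₂ sin φ₁ + sin φ₂ cos φ₁ cos Δλ) = 215.14°
Δθ = θ₂ − θ₁ = -72.3°

-72.3°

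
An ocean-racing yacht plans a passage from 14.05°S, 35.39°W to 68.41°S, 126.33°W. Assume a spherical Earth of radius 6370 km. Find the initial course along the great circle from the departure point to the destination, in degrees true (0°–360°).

202.2°

θ = atan2( sin Δλ·cos φ₂ ,  cos φ₁ sin φ₂ − sin φ₁ cos φ₂ cos Δλ )
  = atan2(-0.3679, -0.9035) = 202.16°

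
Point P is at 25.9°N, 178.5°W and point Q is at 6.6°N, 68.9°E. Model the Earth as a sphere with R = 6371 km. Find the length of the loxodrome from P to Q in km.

12145 km

Δψ = ln[tan(π/4+φ₂/2)/tan(π/4+φ₁/2)] = -0.3528;  Δφ = -0.3368 rad,  Δλ = -1.9652 rad
q = Δφ/Δψ = 0.9547
d = R·√(Δφ² + q²Δλ²) = 6371·1.90625 = 12145 km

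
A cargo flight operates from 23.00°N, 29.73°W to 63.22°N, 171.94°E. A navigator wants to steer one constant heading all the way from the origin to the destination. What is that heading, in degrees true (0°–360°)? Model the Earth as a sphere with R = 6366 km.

Δψ = ln[tan(π/4+φ₂/2)/tan(π/4+φ₁/2)] = +1.0226
Δλ = -2.7634 rad (taken the short way round)
course = atan2(Δλ, Δψ) = 290.31°

290.3°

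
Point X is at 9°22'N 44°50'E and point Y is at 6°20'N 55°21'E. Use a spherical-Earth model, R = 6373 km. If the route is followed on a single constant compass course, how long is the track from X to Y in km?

1207 km

Rhumb course C = atan2(Δλ, Δψ) with Δψ = ln[tan(π/4+φ₂/2)/tan(π/4+φ₁/2)] = -0.0534, Δλ = +0.1836 → C = 106.24°
d = R·|Δφ| / |cos C| = 6373·0.05294 / 0.27958 = 1207 km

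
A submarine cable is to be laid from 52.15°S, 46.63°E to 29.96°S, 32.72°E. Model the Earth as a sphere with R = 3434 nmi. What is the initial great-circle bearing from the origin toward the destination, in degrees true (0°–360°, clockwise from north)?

N = sin Δλ·cos φ₂ = -0.2083;  D = cos φ₁ sin φ₂ − sin φ₁ cos φ₂ cos Δλ = +0.3576
initial course = atan2(N, D) = 329.78°

329.8°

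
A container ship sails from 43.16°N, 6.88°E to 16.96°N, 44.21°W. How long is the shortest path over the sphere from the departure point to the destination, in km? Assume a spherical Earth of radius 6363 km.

Haversine: a = sin²(Δφ/2)+cos φ₁ cos φ₂ sin²(Δλ/2) = 0.18111;  σ = 2·atan2(√a,√(1−a))
σ = 50.374° → d = Rσ = 6363·0.87919 = 5594 km

5594 km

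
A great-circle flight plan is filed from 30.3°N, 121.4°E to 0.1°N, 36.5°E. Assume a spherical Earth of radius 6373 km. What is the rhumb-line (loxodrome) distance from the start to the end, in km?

9598 km

Rhumb course C = atan2(Δλ, Δψ) with Δψ = ln[tan(π/4+φ₂/2)/tan(π/4+φ₁/2)] = -0.5536, Δλ = -1.4818 → C = 249.51°
d = R·|Δφ| / |cos C| = 6373·0.52709 / 0.34999 = 9598 km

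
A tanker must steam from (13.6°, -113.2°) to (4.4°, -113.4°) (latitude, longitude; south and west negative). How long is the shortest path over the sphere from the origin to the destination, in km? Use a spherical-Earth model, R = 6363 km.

1022 km

cos σ = sin φ₁ sin φ₂ + cos φ₁ cos φ₂ cos Δλ
      = sin(13.60°)sin(4.40°) + cos(13.60°)cos(4.40°)cos(-0.20°) = 0.9871
σ = 9.202° → d = Rσ = 6363·0.16061 = 1022 km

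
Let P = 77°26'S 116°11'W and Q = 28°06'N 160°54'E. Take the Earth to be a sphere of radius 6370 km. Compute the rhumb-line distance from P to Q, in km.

13293 km

Rhumb course C = atan2(Δλ, Δψ) with Δψ = ln[tan(π/4+φ₂/2)/tan(π/4+φ₁/2)] = +2.7177, Δλ = -1.4472 → C = 331.96°
d = R·|Δφ| / |cos C| = 6370·1.84190 / 0.88266 = 13293 km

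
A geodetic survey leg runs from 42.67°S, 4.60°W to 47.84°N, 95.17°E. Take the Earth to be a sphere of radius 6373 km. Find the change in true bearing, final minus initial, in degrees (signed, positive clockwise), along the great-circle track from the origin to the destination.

+8.7°

At departure: θ₁ = atan2(sin Δλ cos φ₂, cos φ₁ sin φ₂ − sin φ₁ cos φ₂ cos Δλ) = 54.73°
At arrival: θ₂ = atan2(sin Δλ cos φ₁, −cos φ₂ sin φ₁ + sin φ₂ cos φ₁ cos Δλ) = 63.43°
Δθ = θ₂ − θ₁ = +8.7°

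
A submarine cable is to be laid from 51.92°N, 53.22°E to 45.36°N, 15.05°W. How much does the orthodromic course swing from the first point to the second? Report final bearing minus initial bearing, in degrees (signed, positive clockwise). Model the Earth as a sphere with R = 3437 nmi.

Initial bearing θ₁ = atan2(sin Δλ cos φ₂, cos φ₁ sin φ₂ − sin φ₁ cos φ₂ cos Δλ) = 289.73°
Final bearing θ₂ = (initial bearing from the destination back to the start) + 180° = 235.71°
Δθ = θ₂ − θ₁ = -54.0°

-54.0°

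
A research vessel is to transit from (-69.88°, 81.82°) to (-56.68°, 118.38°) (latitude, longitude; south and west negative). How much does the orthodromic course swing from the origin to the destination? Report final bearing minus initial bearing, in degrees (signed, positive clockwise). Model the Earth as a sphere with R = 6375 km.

Initial bearing θ₁ = atan2(sin Δλ cos φ₂, cos φ₁ sin φ₂ − sin φ₁ cos φ₂ cos Δλ) = 68.81°
Final bearing θ₂ = (initial bearing from the destination back to the start) + 180° = 35.72°
Δθ = θ₂ − θ₁ = -33.1°

-33.1°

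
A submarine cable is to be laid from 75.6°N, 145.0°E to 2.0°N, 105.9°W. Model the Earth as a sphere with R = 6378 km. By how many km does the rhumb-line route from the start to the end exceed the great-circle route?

901 km

Great circle: cos σ = sin φ₁ sin φ₂ + cos φ₁ cos φ₂ cos Δλ,  σ = 1.6183 rad → d_gc = 10321.8 km
Rhumb line: Δψ = -2.0339, q = Δφ/Δψ = 0.6316, d_rh = R√(Δφ²+q²Δλ²) = 11223.0 km
Excess = 11223.0 − 10321.8 = 901.2 ≈ 901 km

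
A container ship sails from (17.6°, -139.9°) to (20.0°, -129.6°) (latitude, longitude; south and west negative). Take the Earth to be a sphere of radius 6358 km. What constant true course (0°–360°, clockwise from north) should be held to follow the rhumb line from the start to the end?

Meridional parts: M(φ₁)=+0.3121, M(φ₂)=+0.3564 → ΔM = +0.0443;  Δλ = +0.1798 rad
tan C = Δλ / ΔM = +4.0623 → C = 76.17°

76.2°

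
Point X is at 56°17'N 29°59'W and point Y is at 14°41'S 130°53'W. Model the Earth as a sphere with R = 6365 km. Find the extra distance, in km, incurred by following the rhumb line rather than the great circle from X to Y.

367 km

Great circle: cos σ = sin φ₁ sin φ₂ + cos φ₁ cos φ₂ cos Δλ,  σ = 1.8885 rad → d_gc = 12020.2 km
Rhumb line: Δψ = -1.4531, q = Δφ/Δψ = 0.8524, d_rh = R√(Δφ²+q²Δλ²) = 12387.3 km
Excess = 12387.3 − 12020.2 = 367.1 ≈ 367 km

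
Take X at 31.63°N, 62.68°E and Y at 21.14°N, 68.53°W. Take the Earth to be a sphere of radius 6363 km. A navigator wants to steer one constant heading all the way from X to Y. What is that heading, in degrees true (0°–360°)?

264.9°

Meridional parts: M(φ₁)=+0.5824, M(φ₂)=+0.3776 → ΔM = -0.2048;  Δλ = -2.2900 rad
tan C = Δλ / ΔM = +11.1817 → C = 264.89°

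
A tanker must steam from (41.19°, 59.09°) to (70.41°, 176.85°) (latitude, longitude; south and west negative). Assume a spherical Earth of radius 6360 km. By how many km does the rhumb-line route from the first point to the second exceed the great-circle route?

Great circle: cos σ = sin φ₁ sin φ₂ + cos φ₁ cos φ₂ cos Δλ,  σ = 1.0438 rad → d_gc = 6638.7 km
Rhumb line: Δψ = +0.9663, q = Δφ/Δψ = 0.5278, d_rh = R√(Δφ²+q²Δλ²) = 7623.4 km
Excess = 7623.4 − 6638.7 = 984.7 ≈ 985 km

985 km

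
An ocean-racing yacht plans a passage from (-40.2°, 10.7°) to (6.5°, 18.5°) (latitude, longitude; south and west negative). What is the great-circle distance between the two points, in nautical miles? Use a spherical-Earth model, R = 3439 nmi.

2836 nmi

cos σ = sin φ₁ sin φ₂ + cos φ₁ cos φ₂ cos Δλ
      = sin(-40.20°)sin(6.50°) + cos(-40.20°)cos(6.50°)cos(7.80°) = 0.6788
σ = 47.250° → d = Rσ = 3439·0.82467 = 2836 nmi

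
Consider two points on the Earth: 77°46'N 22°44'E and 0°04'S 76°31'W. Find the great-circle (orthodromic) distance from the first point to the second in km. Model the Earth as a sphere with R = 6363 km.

Haversine: a = sin²(Δφ/2)+cos φ₁ cos φ₂ sin²(Δλ/2) = 0.51760;  σ = 2·atan2(√a,√(1−a))
σ = 92.017° → d = Rσ = 6363·1.60600 = 10219 km

10219 km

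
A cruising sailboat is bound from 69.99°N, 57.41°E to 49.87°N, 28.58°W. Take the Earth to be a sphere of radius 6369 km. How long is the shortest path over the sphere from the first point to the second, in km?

4757 km

Haversine: a = sin²(Δφ/2)+cos φ₁ cos φ₂ sin²(Δλ/2) = 0.13307;  σ = 2·atan2(√a,√(1−a))
σ = 42.790° → d = Rσ = 6369·0.74682 = 4757 km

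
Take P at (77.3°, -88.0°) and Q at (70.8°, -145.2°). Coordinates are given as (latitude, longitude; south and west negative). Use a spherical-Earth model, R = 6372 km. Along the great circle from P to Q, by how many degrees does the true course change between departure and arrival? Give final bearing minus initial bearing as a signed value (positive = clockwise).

At departure: θ₁ = atan2(sin Δλ cos φ₂, cos φ₁ sin φ₂ − sin φ₁ cos φ₂ cos Δλ) = 276.98°
At arrival: θ₂ = atan2(sin Δλ cos φ₁, −cos φ₂ sin φ₁ + sin φ₂ cos φ₁ cos Δλ) = 221.57°
Δθ = θ₂ − θ₁ = -55.4°

-55.4°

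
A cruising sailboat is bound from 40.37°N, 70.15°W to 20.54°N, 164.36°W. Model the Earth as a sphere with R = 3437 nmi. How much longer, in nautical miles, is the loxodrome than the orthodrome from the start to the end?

Great circle: cos σ = sin φ₁ sin φ₂ + cos φ₁ cos φ₂ cos Δλ,  σ = 1.3950 rad → d_gc = 4794.6 nmi
Rhumb line: Δψ = -0.4049, q = Δφ/Δψ = 0.8547, d_rh = R√(Δφ²+q²Δλ²) = 4974.5 nmi
Excess = 4974.5 − 4794.6 = 179.9 ≈ 180 nmi

180 nmi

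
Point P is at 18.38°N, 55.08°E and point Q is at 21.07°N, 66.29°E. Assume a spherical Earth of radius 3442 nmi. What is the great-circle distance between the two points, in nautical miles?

Haversine: a = sin²(Δφ/2)+cos φ₁ cos φ₂ sin²(Δλ/2) = 0.00900;  σ = 2·atan2(√a,√(1−a))
σ = 10.887° → d = Rσ = 3442·0.19001 = 654 nmi

654 nmi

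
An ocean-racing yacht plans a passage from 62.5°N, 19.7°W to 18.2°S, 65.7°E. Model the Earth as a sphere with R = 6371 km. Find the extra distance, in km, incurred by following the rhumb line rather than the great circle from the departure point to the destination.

Great circle: cos σ = sin φ₁ sin φ₂ + cos φ₁ cos φ₂ cos Δλ,  σ = 1.8151 rad → d_gc = 11563.9 km
Rhumb line: Δψ = -1.7309, q = Δφ/Δψ = 0.8137, d_rh = R√(Δφ²+q²Δλ²) = 11842.1 km
Excess = 11842.1 − 11563.9 = 278.2 ≈ 278 km

278 km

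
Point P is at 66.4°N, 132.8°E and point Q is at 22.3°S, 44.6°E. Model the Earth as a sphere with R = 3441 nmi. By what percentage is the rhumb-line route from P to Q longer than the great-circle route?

2.8%

Great circle: σ = 1.9136 rad → d_gc = Rσ = 6584.5 nmi
Rhumb: Δφ = -1.5481, Δλ = -1.5394, Δψ = -1.9653, q = Δφ/Δψ = 0.7877 → d_rh = R√(Δφ²+q²Δλ²) = 6766.7 nmi
Excess = (6766.7 − 6584.5) / 6584.5 = 182.2 / 6584.5 = 2.77% ≈ 2.8%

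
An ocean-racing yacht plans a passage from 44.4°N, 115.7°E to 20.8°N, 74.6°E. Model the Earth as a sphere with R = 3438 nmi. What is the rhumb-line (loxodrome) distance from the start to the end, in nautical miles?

2492 nmi

Rhumb course C = atan2(Δλ, Δψ) with Δψ = ln[tan(π/4+φ₂/2)/tan(π/4+φ₁/2)] = -0.4954, Δλ = -0.7173 → C = 235.37°
d = R·|Δφ| / |cos C| = 3438·0.41190 / 0.56824 = 2492 nmi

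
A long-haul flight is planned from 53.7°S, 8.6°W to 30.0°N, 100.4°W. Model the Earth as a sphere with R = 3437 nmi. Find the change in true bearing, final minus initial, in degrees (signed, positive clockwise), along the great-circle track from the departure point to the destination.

At departure: θ₁ = atan2(sin Δλ cos φ₂, cos φ₁ sin φ₂ − sin φ₁ cos φ₂ cos Δλ) = 287.57°
At arrival: θ₂ = atan2(sin Δλ cos φ₁, −cos φ₂ sin φ₁ + sin φ₂ cos φ₁ cos Δλ) = 319.33°
Δθ = θ₂ − θ₁ = +31.8°

+31.8°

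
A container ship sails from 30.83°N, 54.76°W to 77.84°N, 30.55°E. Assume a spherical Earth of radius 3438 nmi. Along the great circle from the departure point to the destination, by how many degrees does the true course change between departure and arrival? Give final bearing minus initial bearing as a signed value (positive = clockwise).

Initial bearing θ₁ = atan2(sin Δλ cos φ₂, cos φ₁ sin φ₂ − sin φ₁ cos φ₂ cos Δλ) = 14.18°
Final bearing θ₂ = (initial bearing from the destination back to the start) + 180° = 92.63°
Δθ = θ₂ − θ₁ = +78.4°

+78.4°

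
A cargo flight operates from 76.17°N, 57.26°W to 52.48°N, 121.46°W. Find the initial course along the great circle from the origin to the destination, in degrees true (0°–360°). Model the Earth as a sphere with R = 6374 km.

263.0°

θ = atan2( sin Δλ·cos φ₂ ,  cos φ₁ sin φ₂ − sin φ₁ cos φ₂ cos Δλ )
  = atan2(-0.5483, -0.0678) = 262.95°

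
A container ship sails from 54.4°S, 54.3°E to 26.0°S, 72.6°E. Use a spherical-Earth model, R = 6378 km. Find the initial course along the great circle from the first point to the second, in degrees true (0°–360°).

N = sin Δλ·cos φ₂ = +0.2822;  D = cos φ₁ sin φ₂ − sin φ₁ cos φ₂ cos Δλ = +0.4387
initial course = atan2(N, D) = 32.76°

32.8°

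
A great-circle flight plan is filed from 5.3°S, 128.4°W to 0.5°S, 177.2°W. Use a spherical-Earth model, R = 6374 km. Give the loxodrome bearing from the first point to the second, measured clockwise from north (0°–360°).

Meridional parts: M(φ₁)=-0.0926, M(φ₂)=-0.0087 → ΔM = +0.0839;  Δλ = -0.8517 rad
tan C = Δλ / ΔM = -10.1507 → C = 275.63°

275.6°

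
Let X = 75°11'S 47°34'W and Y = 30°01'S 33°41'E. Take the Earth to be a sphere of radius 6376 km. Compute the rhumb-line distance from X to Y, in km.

6938 km

Δψ = ln[tan(π/4+φ₂/2)/tan(π/4+φ₁/2)] = +1.4904;  Δφ = +0.7883 rad,  Δλ = +1.4181 rad
q = Δφ/Δψ = 0.5289
d = R·√(Δφ² + q²Δλ²) = 6376·1.08813 = 6938 km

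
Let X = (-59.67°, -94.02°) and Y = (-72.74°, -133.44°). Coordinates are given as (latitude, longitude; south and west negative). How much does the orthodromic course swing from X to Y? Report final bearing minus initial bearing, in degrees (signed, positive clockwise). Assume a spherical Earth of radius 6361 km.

At departure: θ₁ = atan2(sin Δλ cos φ₂, cos φ₁ sin φ₂ − sin φ₁ cos φ₂ cos Δλ) = 213.52°
At arrival: θ₂ = atan2(sin Δλ cos φ₁, −cos φ₂ sin φ₁ + sin φ₂ cos φ₁ cos Δλ) = 250.04°
Δθ = θ₂ − θ₁ = +36.5°

+36.5°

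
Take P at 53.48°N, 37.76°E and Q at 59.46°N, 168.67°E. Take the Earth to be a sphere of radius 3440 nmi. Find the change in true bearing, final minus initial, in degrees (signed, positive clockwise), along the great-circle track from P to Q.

+122.6°

At departure: θ₁ = atan2(sin Δλ cos φ₂, cos φ₁ sin φ₂ − sin φ₁ cos φ₂ cos Δλ) = 26.21°
At arrival: θ₂ = atan2(sin Δλ cos φ₁, −cos φ₂ sin φ₁ + sin φ₂ cos φ₁ cos Δλ) = 148.85°
Δθ = θ₂ − θ₁ = +122.6°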